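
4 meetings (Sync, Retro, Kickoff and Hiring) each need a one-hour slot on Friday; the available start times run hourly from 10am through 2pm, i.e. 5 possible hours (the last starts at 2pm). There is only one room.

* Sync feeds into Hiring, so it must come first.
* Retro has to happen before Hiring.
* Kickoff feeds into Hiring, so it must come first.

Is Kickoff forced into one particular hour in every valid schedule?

No

Kickoff can be 10am (e.g. Retro=12pm; Hiring=1pm; Kickoff=10am; Sync=11am) or 11am (e.g. Retro -> 12pm, Hiring -> 1pm, Kickoff -> 11am, Sync -> 10am).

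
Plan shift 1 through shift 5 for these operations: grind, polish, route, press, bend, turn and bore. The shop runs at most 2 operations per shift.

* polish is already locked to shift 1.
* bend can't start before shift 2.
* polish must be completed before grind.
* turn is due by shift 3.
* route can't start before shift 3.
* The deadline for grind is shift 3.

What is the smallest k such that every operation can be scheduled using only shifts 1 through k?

The precedence chain requires at least 2 distinct shifts.
With at most 2 per shift and 7 operations, at least 4 shifts are needed.
route can't be placed before shift 3, so the schedule must run through at least shift 3.
4 works (last occupied shift: shift 4): for example polish in shift 1; grind in shift 2; bore in shift 4; route in shift 3; press in shift 3; bend in shift 2; turn in shift 1.

4 shifts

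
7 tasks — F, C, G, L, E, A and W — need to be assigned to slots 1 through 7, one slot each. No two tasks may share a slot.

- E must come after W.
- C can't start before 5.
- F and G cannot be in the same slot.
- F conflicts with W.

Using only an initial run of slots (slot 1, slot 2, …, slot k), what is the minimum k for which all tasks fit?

7

The precedence chain requires at least 2 distinct slots.
With at most 1 per slot and 7 tasks, at least 7 slots are needed.
C can't be placed before 5, so the schedule must run through at least slot 5.
7 works (last occupied slot: 7): for example C in 5, W in 1, G in 4, E in 2, A in 7, L in 6, F in 3.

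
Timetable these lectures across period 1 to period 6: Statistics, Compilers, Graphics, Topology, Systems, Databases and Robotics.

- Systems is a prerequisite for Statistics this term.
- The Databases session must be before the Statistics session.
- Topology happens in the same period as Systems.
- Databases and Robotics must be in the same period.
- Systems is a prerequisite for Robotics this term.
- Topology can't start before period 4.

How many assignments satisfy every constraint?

Splitting on Statistics: it can be period 6 (36). Listing each branch's schedules as (Compilers, Graphics, Topology, Systems, Databases, Robotics) by period number:
Statistics=period 6: (1,1,4,4,5,5) (1,2,4,4,5,5) (1,3,4,4,5,5) (1,4,4,4,5,5) (1,5,4,4,5,5) (1,6,4,4,5,5) (2,1,4,4,5,5) (2,2,4,4,5,5) (2,3,4,4,5,5) (2,4,4,4,5,5) (2,5,4,4,5,5) (2,6,4,4,5,5) (3,1,4,4,5,5) (3,2,4,4,5,5) (3,3,4,4,5,5) (3,4,4,4,5,5) (3,5,4,4,5,5) (3,6,4,4,5,5) (4,1,4,4,5,5) (4,2,4,4,5,5) (4,3,4,4,5,5) (4,4,4,4,5,5) (4,5,4,4,5,5) (4,6,4,4,5,5) (5,1,4,4,5,5) (5,2,4,4,5,5) (5,3,4,4,5,5) (5,4,4,4,5,5) (5,5,4,4,5,5) (5,6,4,4,5,5) (6,1,4,4,5,5) (6,2,4,4,5,5) (6,3,4,4,5,5) (6,4,4,4,5,5) (6,5,4,4,5,5) (6,6,4,4,5,5) — 36.
Summing: 36 = 36.

36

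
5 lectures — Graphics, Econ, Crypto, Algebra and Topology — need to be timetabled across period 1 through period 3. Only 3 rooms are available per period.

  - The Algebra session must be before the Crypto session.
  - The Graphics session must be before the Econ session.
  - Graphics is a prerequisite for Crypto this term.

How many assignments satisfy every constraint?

24

Splitting on Graphics: it can be period 1 (18), period 2 (6). Listing each branch's schedules as (Econ, Crypto, Algebra, Topology) by period number:
Graphics=period 1: (2,2,1,1) (2,2,1,2) (2,2,1,3) (2,3,1,1) (2,3,1,2) (2,3,1,3) (2,3,2,1) (2,3,2,2) (2,3,2,3) (3,2,1,1) (3,2,1,2) (3,2,1,3) (3,3,1,1) (3,3,1,2) (3,3,1,3) (3,3,2,1) (3,3,2,2) (3,3,2,3) — 18.
Graphics=period 2: (3,3,1,1) (3,3,1,2) (3,3,1,3) (3,3,2,1) (3,3,2,2) (3,3,2,3) — 6.
Summing: 18 + 6 = 24.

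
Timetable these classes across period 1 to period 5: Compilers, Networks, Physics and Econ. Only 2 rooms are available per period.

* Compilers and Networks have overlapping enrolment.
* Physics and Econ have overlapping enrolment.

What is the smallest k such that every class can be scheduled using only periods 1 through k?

With at most 2 per period and 4 classes, at least 2 periods are needed.
2 works (last occupied period: period 2): for example Networks in period 2; Physics in period 1; Econ in period 2; Compilers in period 1.

2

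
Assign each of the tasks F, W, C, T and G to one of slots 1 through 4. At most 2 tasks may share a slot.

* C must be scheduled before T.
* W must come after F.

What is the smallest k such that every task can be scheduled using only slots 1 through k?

The precedence chain requires at least 2 distinct slots.
With at most 2 per slot and 5 tasks, at least 3 slots are needed.
3 works (last occupied slot: 3): for example C in 1; T in 2; W in 2; F in 1; G in 3.

3 slots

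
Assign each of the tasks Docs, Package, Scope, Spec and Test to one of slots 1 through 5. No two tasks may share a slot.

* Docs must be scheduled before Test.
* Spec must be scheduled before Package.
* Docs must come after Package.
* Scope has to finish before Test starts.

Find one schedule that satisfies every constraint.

Docs in 3; Test in 5; Package in 2; Spec in 1; Scope in 4

Checking: Scope(4) before Test(5); Spec(1) before Package(2); Package(2) before Docs(3); Docs(3) before Test(5); max 1 per slot (cap 1).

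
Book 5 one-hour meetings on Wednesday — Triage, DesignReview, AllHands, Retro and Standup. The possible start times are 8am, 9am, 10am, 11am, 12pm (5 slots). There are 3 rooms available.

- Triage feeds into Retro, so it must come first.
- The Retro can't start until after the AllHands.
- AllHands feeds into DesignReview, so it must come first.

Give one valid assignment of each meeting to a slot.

Triage=8am, Retro=9am, DesignReview=9am, Standup=8am, AllHands=8am

Checking: Triage(8am) before Retro(9am); AllHands(8am) before Retro(9am); AllHands(8am) before DesignReview(9am); max 3 per slot (cap 3).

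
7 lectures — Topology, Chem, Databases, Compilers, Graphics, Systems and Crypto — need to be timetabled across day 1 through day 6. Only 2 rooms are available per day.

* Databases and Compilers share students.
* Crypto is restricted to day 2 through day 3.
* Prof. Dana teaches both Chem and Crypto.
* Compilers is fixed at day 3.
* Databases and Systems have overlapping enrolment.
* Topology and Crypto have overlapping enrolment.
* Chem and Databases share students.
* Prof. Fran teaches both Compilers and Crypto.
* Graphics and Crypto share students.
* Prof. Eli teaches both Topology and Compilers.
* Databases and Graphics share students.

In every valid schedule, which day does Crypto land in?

day 2

Crypto's window is day 2–day 3.
Compilers is fixed at day 3, and Crypto can't share a day with Compilers.
So Crypto must be day 2.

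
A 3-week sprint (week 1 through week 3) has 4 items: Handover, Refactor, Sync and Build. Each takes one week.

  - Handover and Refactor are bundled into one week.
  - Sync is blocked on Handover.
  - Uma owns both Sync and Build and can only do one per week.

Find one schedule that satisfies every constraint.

Refactor -> week 1; Handover -> week 1; Build -> week 1; Sync -> week 2

Checking: Handover(week 1) before Sync(week 2); Sync(week 2) != Build(week 1); Handover = Refactor = week 1.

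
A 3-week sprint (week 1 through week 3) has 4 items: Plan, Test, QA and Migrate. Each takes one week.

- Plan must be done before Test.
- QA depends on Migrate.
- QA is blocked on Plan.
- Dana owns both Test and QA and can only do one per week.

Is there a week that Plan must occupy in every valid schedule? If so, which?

Downstream work caps Plan at week 2.
So Plan is pinned to week 1.

week 1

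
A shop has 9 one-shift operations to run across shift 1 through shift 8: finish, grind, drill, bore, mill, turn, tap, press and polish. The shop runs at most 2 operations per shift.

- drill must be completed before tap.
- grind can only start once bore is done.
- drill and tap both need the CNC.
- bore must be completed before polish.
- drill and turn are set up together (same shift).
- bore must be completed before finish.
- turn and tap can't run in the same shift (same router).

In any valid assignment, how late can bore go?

Downstream work caps bore at shift 7.
bore at shift 6 is achievable: grind=shift 7; polish=shift 8; finish=shift 7; bore=shift 6; tap=shift 2; press=shift 3; mill=shift 2; drill=shift 1; turn=shift 1.
Nothing later works — the conflict and capacity constraints rule out every shift after shift 6.

shift 6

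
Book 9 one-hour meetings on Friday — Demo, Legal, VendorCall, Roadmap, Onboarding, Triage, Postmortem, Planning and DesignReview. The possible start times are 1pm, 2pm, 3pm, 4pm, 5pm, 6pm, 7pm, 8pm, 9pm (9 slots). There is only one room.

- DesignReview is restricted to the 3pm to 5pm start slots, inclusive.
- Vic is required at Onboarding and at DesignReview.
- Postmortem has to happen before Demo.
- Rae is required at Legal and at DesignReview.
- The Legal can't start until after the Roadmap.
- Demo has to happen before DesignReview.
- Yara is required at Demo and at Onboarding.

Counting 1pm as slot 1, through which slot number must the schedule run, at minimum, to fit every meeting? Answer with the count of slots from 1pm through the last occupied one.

9 slots

The precedence chain requires at least 3 distinct slots.
With at most 1 per slot and 9 meetings, at least 9 slots are needed.
9 works (last occupied slot: 9pm): for example Postmortem -> 1pm, Demo -> 2pm, Planning -> 9pm, Triage -> 8pm, Onboarding -> 7pm, VendorCall -> 6pm, DesignReview -> 3pm, Legal -> 5pm, Roadmap -> 4pm.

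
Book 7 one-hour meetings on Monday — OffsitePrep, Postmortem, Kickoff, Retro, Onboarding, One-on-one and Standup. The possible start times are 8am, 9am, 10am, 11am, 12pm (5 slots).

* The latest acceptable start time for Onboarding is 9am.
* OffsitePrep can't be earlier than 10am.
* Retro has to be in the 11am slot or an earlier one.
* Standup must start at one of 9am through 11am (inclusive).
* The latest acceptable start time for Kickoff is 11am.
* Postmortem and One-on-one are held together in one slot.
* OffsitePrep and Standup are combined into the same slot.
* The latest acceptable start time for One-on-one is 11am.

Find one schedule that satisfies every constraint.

OffsitePrep -> 10am; Retro -> 8am; Onboarding -> 8am; One-on-one -> 8am; Postmortem -> 8am; Kickoff -> 8am; Standup -> 10am

Checking: Postmortem = One-on-one = 8am; OffsitePrep = Standup = 10am; OffsitePrep=10am in [10am,12pm]; Retro=8am in [8am,11am]; Standup=10am in [9am,11am]; Onboarding=8am in [8am,9am]; One-on-one=8am in [8am,11am]; Kickoff=8am in [8am,11am].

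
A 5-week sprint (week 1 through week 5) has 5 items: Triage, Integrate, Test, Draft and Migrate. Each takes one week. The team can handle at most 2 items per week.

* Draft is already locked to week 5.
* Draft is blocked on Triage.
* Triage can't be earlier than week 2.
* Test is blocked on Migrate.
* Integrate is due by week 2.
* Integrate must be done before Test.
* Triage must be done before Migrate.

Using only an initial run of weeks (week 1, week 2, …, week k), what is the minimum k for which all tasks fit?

The precedence chain requires at least 3 distinct weeks.
With at most 2 per week and 5 tasks, at least 3 weeks are needed.
Draft can't be placed before week 5, so the schedule must run through at least week 5.
5 works (last occupied week: week 5): for example Migrate=week 3; Draft=week 5; Triage=week 2; Test=week 4; Integrate=week 1.

5 weeks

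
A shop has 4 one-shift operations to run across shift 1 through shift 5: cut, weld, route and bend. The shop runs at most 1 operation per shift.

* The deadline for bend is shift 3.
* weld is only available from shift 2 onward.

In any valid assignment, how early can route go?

shift 1

route at shift 1 is achievable: cut=shift 4, bend=shift 2, weld=shift 3, route=shift 1.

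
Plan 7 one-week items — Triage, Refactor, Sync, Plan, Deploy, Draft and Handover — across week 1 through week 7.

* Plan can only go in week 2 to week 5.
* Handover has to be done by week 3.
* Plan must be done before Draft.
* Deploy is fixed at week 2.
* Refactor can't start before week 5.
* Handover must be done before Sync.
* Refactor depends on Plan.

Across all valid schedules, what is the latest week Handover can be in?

Handover's own window allows nothing later than week 3.
Handover at week 3 is achievable: Deploy=week 2; Triage=week 1; Handover=week 3; Draft=week 3; Plan=week 2; Sync=week 4; Refactor=week 5.

week 3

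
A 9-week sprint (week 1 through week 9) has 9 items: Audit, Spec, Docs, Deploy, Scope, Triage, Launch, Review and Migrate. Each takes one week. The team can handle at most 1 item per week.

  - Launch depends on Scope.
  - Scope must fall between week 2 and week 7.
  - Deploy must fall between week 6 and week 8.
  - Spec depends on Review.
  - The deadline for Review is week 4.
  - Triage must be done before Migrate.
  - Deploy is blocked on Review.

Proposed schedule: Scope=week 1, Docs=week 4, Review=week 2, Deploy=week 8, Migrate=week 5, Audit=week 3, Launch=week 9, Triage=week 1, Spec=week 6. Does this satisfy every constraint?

Scope must fall between week 2 and week 7 — violated.
Spec depends on Review — holds.
The deadline for Review is week 4 — holds.
Deploy must fall between week 6 and week 8 — holds.
The team can handle at most 1 item per week — violated.
Deploy is blocked on Review — holds.
Launch depends on Scope — holds.
Triage must be done before Migrate — holds.

Invalid. Scope must fall between week 2 and week 7.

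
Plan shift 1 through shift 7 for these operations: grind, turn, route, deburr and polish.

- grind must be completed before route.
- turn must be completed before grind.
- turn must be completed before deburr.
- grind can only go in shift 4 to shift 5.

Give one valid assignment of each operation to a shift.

deburr=shift 2, turn=shift 1, grind=shift 4, polish=shift 1, route=shift 5

Checking: turn(shift 1) before grind(shift 4); turn(shift 1) before deburr(shift 2); grind(shift 4) before route(shift 5); grind=shift 4 in [shift 4,shift 5].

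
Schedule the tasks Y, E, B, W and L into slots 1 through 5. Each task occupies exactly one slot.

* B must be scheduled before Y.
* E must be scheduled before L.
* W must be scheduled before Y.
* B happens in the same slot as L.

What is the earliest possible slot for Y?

Precedence pushes Y to at least 3.
Y at 3 is achievable: B in 2; L in 2; E in 1; Y in 3; W in 1.

3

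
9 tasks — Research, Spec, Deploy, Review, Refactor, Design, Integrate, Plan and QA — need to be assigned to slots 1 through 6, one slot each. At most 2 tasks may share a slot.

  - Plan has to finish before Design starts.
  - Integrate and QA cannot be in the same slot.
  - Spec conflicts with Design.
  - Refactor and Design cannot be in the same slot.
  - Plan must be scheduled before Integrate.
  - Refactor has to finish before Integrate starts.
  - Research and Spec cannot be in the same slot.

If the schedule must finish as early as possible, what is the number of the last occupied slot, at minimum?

slot 5

The precedence chain requires at least 2 distinct slots.
With at most 2 per slot and 9 tasks, at least 5 slots are needed.
5 works (last occupied slot: 5): for example QA in 5, Refactor in 1, Design in 2, Review in 4, Plan in 1, Integrate in 2, Deploy in 3, Research in 3, Spec in 4.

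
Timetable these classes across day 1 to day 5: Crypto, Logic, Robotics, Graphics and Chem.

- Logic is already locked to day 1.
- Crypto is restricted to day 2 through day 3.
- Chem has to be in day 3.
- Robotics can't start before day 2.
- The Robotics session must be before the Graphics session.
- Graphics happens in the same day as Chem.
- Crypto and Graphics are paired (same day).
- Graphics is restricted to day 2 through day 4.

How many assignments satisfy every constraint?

Enumerating: Robotics in day 2; Crypto in day 3; Graphics in day 3; Chem in day 3; Logic in day 1.

1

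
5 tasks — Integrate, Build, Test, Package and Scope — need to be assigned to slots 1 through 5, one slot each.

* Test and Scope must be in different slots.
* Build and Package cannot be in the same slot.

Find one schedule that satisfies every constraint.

Build=1; Integrate=1; Package=2; Scope=2; Test=1

Checking: Build(1) != Package(2); Test(1) != Scope(2).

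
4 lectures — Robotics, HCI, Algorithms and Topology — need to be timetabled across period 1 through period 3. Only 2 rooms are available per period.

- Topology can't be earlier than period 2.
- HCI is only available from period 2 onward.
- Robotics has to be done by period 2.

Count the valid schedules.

Splitting on Robotics: it can be period 1 (10), period 2 (6). Listing each branch's schedules as (HCI, Algorithms, Topology) by period number:
Robotics=period 1: (2,1,2) (2,1,3) (2,2,3) (2,3,2) (2,3,3) (3,1,2) (3,1,3) (3,2,2) (3,2,3) (3,3,2) — 10.
Robotics=period 2: (2,1,3) (2,3,3) (3,1,2) (3,1,3) (3,2,3) (3,3,2) — 6.
Summing: 10 + 6 = 16.

16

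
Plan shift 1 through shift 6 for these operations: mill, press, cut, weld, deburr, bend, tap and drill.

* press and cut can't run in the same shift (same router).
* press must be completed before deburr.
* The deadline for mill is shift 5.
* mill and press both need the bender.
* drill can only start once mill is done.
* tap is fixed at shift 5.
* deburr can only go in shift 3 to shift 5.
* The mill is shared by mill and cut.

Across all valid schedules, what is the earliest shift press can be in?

shift 1

Downstream work caps press at shift 4.
press at shift 1 is achievable: bend in shift 1; deburr in shift 3; press in shift 1; cut in shift 3; drill in shift 3; mill in shift 2; weld in shift 1; tap in shift 5.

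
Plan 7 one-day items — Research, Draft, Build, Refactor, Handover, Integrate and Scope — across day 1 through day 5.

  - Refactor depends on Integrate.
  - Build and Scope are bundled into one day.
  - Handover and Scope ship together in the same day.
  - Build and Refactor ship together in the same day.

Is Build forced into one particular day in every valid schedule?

No

Build can be day 2 (e.g. Integrate=day 1; Refactor=day 2; Handover=day 2; Draft=day 1; Build=day 2; Scope=day 2; Research=day 1) or day 3 (e.g. Draft -> day 1, Scope -> day 3, Research -> day 1, Handover -> day 3, Integrate -> day 1, Refactor -> day 3, Build -> day 3).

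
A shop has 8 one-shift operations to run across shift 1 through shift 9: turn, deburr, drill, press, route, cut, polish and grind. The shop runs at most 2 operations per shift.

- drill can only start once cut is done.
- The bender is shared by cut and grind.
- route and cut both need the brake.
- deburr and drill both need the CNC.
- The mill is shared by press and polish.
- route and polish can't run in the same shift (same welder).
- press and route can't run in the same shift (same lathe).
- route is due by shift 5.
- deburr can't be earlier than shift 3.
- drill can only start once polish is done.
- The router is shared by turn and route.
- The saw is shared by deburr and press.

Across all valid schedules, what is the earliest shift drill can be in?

Precedence pushes drill to at least shift 2.
drill at shift 2 is achievable: drill=shift 2; polish=shift 1; deburr=shift 3; cut=shift 1; route=shift 2; press=shift 4; turn=shift 3; grind=shift 4.

shift 2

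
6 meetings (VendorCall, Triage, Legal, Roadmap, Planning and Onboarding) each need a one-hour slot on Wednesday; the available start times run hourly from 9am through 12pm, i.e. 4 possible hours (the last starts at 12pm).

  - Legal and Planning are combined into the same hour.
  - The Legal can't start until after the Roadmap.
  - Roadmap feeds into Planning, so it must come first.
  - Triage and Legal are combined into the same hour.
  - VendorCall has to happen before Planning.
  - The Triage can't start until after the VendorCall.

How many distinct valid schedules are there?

Splitting on VendorCall: it can be 9am (24), 10am (20), 11am (12). Listing each branch's schedules as (Triage, Legal, Roadmap, Planning, Onboarding):
VendorCall=9am: (10am,10am,9am,10am,9am) (10am,10am,9am,10am,10am) (10am,10am,9am,10am,11am) (10am,10am,9am,10am,12pm) (11am,11am,9am,11am,9am) (11am,11am,9am,11am,10am) (11am,11am,9am,11am,11am) (11am,11am,9am,11am,12pm) (11am,11am,10am,11am,9am) (11am,11am,10am,11am,10am) (11am,11am,10am,11am,11am) (11am,11am,10am,11am,12pm) (12pm,12pm,9am,12pm,9am) (12pm,12pm,9am,12pm,10am) (12pm,12pm,9am,12pm,11am) (12pm,12pm,9am,12pm,12pm) (12pm,12pm,10am,12pm,9am) (12pm,12pm,10am,12pm,10am) (12pm,12pm,10am,12pm,11am) (12pm,12pm,10am,12pm,12pm) (12pm,12pm,11am,12pm,9am) (12pm,12pm,11am,12pm,10am) (12pm,12pm,11am,12pm,11am) (12pm,12pm,11am,12pm,12pm) — 24.
VendorCall=10am: (11am,11am,9am,11am,9am) (11am,11am,9am,11am,10am) (11am,11am,9am,11am,11am) (11am,11am,9am,11am,12pm) (11am,11am,10am,11am,9am) (11am,11am,10am,11am,10am) (11am,11am,10am,11am,11am) (11am,11am,10am,11am,12pm) (12pm,12pm,9am,12pm,9am) (12pm,12pm,9am,12pm,10am) (12pm,12pm,9am,12pm,11am) (12pm,12pm,9am,12pm,12pm) (12pm,12pm,10am,12pm,9am) (12pm,12pm,10am,12pm,10am) (12pm,12pm,10am,12pm,11am) (12pm,12pm,10am,12pm,12pm) (12pm,12pm,11am,12pm,9am) (12pm,12pm,11am,12pm,10am) (12pm,12pm,11am,12pm,11am) (12pm,12pm,11am,12pm,12pm) — 20.
VendorCall=11am: (12pm,12pm,9am,12pm,9am) (12pm,12pm,9am,12pm,10am) (12pm,12pm,9am,12pm,11am) (12pm,12pm,9am,12pm,12pm) (12pm,12pm,10am,12pm,9am) (12pm,12pm,10am,12pm,10am) (12pm,12pm,10am,12pm,11am) (12pm,12pm,10am,12pm,12pm) (12pm,12pm,11am,12pm,9am) (12pm,12pm,11am,12pm,10am) (12pm,12pm,11am,12pm,11am) (12pm,12pm,11am,12pm,12pm) — 12.
Summing: 24 + 20 + 12 = 56.

56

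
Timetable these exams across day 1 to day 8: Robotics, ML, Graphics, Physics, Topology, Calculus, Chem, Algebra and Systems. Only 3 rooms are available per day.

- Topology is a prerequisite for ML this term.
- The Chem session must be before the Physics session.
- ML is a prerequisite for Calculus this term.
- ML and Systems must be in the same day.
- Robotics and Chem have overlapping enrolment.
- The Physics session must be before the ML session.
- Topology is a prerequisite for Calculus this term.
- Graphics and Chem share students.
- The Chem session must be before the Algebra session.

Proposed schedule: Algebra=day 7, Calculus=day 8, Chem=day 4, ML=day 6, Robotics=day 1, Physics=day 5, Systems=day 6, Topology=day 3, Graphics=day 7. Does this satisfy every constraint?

Yes

The Chem session must be before the Algebra session — holds.
ML and Systems must be in the same day — holds.
Robotics and Chem have overlapping enrolment — holds.
Topology is a prerequisite for ML this term — holds.
Graphics and Chem share students — holds.
The Physics session must be before the ML session — holds.
ML is a prerequisite for Calculus this term — holds.
Only 3 rooms are available per day — holds.
Topology is a prerequisite for Calculus this term — holds.
The Chem session must be before the Physics session — holds.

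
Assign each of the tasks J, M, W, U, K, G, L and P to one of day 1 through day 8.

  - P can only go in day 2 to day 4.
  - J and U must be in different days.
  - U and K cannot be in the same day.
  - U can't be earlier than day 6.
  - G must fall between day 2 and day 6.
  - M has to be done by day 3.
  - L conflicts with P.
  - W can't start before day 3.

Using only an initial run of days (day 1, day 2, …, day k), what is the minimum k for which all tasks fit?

U can't be placed before day 6, so the schedule must run through at least day 6.
6 works (last occupied day: day 6): for example M in day 1; J in day 1; G in day 2; W in day 3; K in day 1; L in day 1; P in day 2; U in day 6.

6 days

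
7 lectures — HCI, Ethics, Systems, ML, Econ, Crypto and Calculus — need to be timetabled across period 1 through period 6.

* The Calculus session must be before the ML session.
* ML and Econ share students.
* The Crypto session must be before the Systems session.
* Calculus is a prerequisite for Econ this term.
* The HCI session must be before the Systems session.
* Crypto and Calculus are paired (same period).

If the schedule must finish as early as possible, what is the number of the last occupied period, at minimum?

The precedence chain requires at least 2 distinct periods.
Could 2 periods be enough, i.e. nothing placed later than period 2? No: Econ must come after Calculus (at period 1 or later) → {period 2}; Calculus must come before Econ (at period 2 or earlier) → {period 1}; ML must come after Calculus (at period 1 or later) → {period 2}; Econ can't share with ML (period 2) → nothing is left.
So 2 periods is not enough.
3 works (last occupied period: period 3): for example Ethics -> period 1; Crypto -> period 1; Calculus -> period 1; HCI -> period 1; Econ -> period 3; Systems -> period 2; ML -> period 2.

period 3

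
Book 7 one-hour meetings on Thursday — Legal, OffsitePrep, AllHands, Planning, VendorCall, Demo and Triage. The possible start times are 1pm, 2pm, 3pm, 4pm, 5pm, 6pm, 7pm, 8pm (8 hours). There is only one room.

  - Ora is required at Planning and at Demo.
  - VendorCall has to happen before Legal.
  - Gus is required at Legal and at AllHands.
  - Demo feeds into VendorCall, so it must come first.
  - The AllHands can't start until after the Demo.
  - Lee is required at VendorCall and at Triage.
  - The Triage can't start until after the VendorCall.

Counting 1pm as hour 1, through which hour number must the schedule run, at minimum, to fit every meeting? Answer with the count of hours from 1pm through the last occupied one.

7

The precedence chain requires at least 3 distinct hours.
With at most 1 per hour and 7 meetings, at least 7 hours are needed.
7 works (last occupied hour: 7pm): for example AllHands=4pm, Planning=7pm, Demo=1pm, OffsitePrep=6pm, Triage=5pm, Legal=3pm, VendorCall=2pm.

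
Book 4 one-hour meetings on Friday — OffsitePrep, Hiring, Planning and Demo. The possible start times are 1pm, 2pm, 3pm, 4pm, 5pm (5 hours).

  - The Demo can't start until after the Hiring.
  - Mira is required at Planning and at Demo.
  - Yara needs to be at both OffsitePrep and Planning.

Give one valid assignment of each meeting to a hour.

Planning in 3pm; OffsitePrep in 1pm; Hiring in 1pm; Demo in 2pm

Checking: Hiring(1pm) before Demo(2pm); OffsitePrep(1pm) != Planning(3pm); Planning(3pm) != Demo(2pm).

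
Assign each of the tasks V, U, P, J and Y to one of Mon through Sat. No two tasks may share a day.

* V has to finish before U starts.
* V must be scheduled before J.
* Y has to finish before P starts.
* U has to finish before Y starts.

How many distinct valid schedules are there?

Splitting on V: it can be Mon (20), Tue (4). Listing each branch's schedules as (U, P, J, Y):
V=Mon: (Tue,Thu,Fri,Wed) (Tue,Thu,Sat,Wed) (Tue,Fri,Wed,Thu) (Tue,Fri,Thu,Wed) (Tue,Fri,Sat,Wed) (Tue,Fri,Sat,Thu) (Tue,Sat,Wed,Thu) (Tue,Sat,Wed,Fri) (Tue,Sat,Thu,Wed) (Tue,Sat,Thu,Fri) (Tue,Sat,Fri,Wed) (Tue,Sat,Fri,Thu) (Wed,Fri,Tue,Thu) (Wed,Fri,Sat,Thu) (Wed,Sat,Tue,Thu) (Wed,Sat,Tue,Fri) (Wed,Sat,Thu,Fri) (Wed,Sat,Fri,Thu) (Thu,Sat,Tue,Fri) (Thu,Sat,Wed,Fri) — 20.
V=Tue: (Wed,Fri,Sat,Thu) (Wed,Sat,Thu,Fri) (Wed,Sat,Fri,Thu) (Thu,Sat,Wed,Fri) — 4.
Summing: 20 + 4 = 24.

24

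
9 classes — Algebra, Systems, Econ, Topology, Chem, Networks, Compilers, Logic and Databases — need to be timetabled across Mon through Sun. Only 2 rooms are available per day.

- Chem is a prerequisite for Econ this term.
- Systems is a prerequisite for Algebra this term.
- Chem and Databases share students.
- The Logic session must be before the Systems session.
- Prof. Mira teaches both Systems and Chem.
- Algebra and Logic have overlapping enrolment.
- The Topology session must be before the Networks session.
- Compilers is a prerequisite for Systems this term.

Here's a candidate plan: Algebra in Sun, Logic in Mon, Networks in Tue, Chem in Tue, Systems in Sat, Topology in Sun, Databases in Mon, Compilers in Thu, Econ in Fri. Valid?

No — it violates: The Topology session must be before the Networks session

Algebra and Logic have overlapping enrolment — holds.
Chem is a prerequisite for Econ this term — holds.
Compilers is a prerequisite for Systems this term — holds.
Systems is a prerequisite for Algebra this term — holds.
Only 2 rooms are available per day — holds.
Chem and Databases share students — holds.
The Topology session must be before the Networks session — violated.
Prof. Mira teaches both Systems and Chem — holds.
The Logic session must be before the Systems session — holds.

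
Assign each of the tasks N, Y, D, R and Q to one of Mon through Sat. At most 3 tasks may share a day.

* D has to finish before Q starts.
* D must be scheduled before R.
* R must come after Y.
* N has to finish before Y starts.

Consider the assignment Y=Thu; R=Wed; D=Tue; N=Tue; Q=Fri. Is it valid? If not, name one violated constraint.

Invalid. R must come after Y.

D must be scheduled before R — holds.
At most 3 tasks may share a day — holds.
R must come after Y — violated.
N has to finish before Y starts — holds.
D has to finish before Q starts — holds.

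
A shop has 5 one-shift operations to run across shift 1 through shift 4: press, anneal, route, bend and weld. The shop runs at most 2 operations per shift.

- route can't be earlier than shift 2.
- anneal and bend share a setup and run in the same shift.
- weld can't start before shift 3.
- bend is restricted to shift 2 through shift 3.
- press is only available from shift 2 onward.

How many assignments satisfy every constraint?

Splitting on press: it can be shift 2 (2), shift 3 (3), shift 4 (4). Listing each branch's schedules as (anneal, route, bend, weld) by shift number:
press=shift 2: (3,2,3,4) (3,4,3,4) — 2.
press=shift 3: (2,3,2,4) (2,4,2,3) (2,4,2,4) — 3.
press=shift 4: (2,3,2,3) (2,3,2,4) (2,4,2,3) (3,2,3,4) — 4.
Summing: 2 + 3 + 4 = 9.

9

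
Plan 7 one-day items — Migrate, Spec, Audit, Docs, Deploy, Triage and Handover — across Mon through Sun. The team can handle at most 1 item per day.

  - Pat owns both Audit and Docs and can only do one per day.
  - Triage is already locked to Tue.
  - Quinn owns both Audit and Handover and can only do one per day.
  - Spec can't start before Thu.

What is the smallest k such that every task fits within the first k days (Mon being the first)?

With at most 1 per day and 7 tasks, at least 7 days are needed.
Spec can't be placed before Thu — that is day 4 counting from Mon — so the schedule must run through at least 4 days.
7 works (last occupied day: Sun): for example Audit=Wed; Docs=Fri; Handover=Sun; Deploy=Sat; Triage=Tue; Migrate=Mon; Spec=Thu.

7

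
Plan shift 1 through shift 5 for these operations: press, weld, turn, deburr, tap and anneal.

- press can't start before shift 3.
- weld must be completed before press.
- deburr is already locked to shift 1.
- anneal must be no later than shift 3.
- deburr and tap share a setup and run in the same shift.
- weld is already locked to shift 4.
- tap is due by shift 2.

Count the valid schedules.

Splitting on turn: it can be shift 1 (3), shift 2 (3), shift 3 (3), shift 4 (3), shift 5 (3). Listing each branch's schedules as (press, weld, deburr, tap, anneal) by shift number:
turn=shift 1: (5,4,1,1,1) (5,4,1,1,2) (5,4,1,1,3) — 3.
turn=shift 2: (5,4,1,1,1) (5,4,1,1,2) (5,4,1,1,3) — 3.
turn=shift 3: (5,4,1,1,1) (5,4,1,1,2) (5,4,1,1,3) — 3.
turn=shift 4: (5,4,1,1,1) (5,4,1,1,2) (5,4,1,1,3) — 3.
turn=shift 5: (5,4,1,1,1) (5,4,1,1,2) (5,4,1,1,3) — 3.
Summing: 3 + 3 + 3 + 3 + 3 = 15.

15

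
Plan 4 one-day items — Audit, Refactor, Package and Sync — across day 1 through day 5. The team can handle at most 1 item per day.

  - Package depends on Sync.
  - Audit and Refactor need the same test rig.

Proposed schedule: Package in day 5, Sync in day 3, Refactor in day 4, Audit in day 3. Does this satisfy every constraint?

Invalid. The team can handle at most 1 item per day.

Audit and Refactor need the same test rig — holds.
The team can handle at most 1 item per day — violated.
Package depends on Sync — holds.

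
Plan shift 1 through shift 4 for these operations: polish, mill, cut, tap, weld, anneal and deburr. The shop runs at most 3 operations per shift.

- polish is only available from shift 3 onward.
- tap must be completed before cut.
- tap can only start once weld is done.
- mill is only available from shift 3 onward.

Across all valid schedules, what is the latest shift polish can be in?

Polish is available from shift 3.
polish at shift 4 is achievable: polish in shift 4; cut in shift 3; tap in shift 2; deburr in shift 1; weld in shift 1; mill in shift 3; anneal in shift 1.

shift 4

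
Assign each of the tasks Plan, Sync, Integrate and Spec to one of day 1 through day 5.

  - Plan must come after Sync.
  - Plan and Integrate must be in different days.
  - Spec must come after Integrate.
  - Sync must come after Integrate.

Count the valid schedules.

35

Splitting on Plan: it can be day 3 (4), day 4 (11), day 5 (20). Listing each branch's schedules as (Sync, Integrate, Spec) by day number:
Plan=day 3: (2,1,2) (2,1,3) (2,1,4) (2,1,5) — 4.
Plan=day 4: (2,1,2) (2,1,3) (2,1,4) (2,1,5) (3,1,2) (3,1,3) (3,1,4) (3,1,5) (3,2,3) (3,2,4) (3,2,5) — 11.
Plan=day 5: (2,1,2) (2,1,3) (2,1,4) (2,1,5) (3,1,2) (3,1,3) (3,1,4) (3,1,5) (3,2,3) (3,2,4) (3,2,5) (4,1,2) (4,1,3) (4,1,4) (4,1,5) (4,2,3) (4,2,4) (4,2,5) (4,3,4) (4,3,5) — 20.
Summing: 4 + 11 + 20 = 35.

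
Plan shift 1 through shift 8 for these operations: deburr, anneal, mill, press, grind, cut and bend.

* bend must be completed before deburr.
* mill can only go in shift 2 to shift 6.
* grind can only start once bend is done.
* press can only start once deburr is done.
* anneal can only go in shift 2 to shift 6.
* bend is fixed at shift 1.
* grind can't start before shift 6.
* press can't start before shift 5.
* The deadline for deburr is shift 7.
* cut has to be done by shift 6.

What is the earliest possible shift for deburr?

Precedence pushes deburr to at least shift 2; deburr's own window allows nothing later than shift 7.
deburr at shift 2 is achievable: mill -> shift 2; anneal -> shift 2; deburr -> shift 2; cut -> shift 1; bend -> shift 1; grind -> shift 6; press -> shift 5.

shift 2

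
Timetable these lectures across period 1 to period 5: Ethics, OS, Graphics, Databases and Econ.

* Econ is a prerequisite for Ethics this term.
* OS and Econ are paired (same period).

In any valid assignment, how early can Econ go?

period 1

Downstream work caps Econ at period 4.
Econ at period 1 is achievable: Econ -> period 1, Graphics -> period 1, Databases -> period 1, Ethics -> period 2, OS -> period 1.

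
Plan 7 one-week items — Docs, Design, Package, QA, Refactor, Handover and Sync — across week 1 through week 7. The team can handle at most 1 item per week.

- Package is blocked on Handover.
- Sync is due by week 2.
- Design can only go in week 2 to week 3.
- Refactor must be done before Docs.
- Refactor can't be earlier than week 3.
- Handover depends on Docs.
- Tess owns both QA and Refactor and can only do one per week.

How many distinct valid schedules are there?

Splitting on Docs: it can be week 4 (3), week 5 (4). Listing each branch's schedules as (Design, Package, QA, Refactor, Handover, Sync) by week number:
Docs=week 4: (2,6,7,3,5,1) (2,7,5,3,6,1) (2,7,6,3,5,1) — 3.
Docs=week 5: (2,7,3,4,6,1) (2,7,4,3,6,1) (3,7,1,4,6,2) (3,7,2,4,6,1) — 4.
Summing: 3 + 4 = 7.

7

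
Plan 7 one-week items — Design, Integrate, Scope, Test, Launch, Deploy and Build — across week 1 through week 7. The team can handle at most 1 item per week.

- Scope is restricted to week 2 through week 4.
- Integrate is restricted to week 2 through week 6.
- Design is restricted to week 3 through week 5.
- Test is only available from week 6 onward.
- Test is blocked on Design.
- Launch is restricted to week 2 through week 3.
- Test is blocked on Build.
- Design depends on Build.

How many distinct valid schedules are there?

Splitting on Design: it can be week 3 (3), week 4 (6), week 5 (16). Listing each branch's schedules as (Integrate, Scope, Test, Launch, Deploy, Build) by week number:
Design=week 3: (5,4,6,2,7,1) (5,4,7,2,6,1) (6,4,7,2,5,1) — 3.
Design=week 4: (5,2,6,3,7,1) (5,2,7,3,6,1) (5,3,6,2,7,1) (5,3,7,2,6,1) (6,2,7,3,5,1) (6,3,7,2,5,1) — 6.
Design=week 5: (2,4,6,3,7,1) (2,4,7,3,6,1) (3,4,6,2,7,1) (3,4,7,2,6,1) (4,2,6,3,7,1) (4,2,7,3,6,1) (4,3,6,2,7,1) (4,3,7,2,6,1) (6,2,7,3,1,4) (6,2,7,3,4,1) (6,3,7,2,1,4) (6,3,7,2,4,1) (6,4,7,2,1,3) (6,4,7,2,3,1) (6,4,7,3,1,2) (6,4,7,3,2,1) — 16.
Summing: 3 + 6 + 16 = 25.

25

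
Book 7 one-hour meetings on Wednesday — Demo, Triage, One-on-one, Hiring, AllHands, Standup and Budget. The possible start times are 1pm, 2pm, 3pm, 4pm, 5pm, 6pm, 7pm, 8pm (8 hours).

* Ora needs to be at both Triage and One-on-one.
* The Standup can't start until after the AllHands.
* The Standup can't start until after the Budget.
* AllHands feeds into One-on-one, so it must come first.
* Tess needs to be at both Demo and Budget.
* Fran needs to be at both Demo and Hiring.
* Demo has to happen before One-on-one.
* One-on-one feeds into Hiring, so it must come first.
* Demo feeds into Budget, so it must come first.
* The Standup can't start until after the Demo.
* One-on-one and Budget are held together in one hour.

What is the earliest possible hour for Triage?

1pm

Triage at 1pm is achievable: One-on-one -> 2pm; Triage -> 1pm; Hiring -> 3pm; Demo -> 1pm; Standup -> 3pm; Budget -> 2pm; AllHands -> 1pm.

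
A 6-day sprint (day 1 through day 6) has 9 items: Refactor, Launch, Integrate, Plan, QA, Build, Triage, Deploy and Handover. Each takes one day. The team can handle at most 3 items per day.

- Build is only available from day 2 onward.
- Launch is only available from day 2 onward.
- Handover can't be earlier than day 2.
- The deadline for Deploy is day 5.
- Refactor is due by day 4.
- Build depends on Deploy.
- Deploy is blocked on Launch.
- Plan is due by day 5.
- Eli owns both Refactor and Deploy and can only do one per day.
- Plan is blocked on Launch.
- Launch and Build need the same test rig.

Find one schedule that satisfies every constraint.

Refactor in day 1; Deploy in day 3; Launch in day 2; QA in day 1; Triage in day 2; Handover in day 2; Plan in day 3; Build in day 4; Integrate in day 1

Checking: Launch(day 2) before Deploy(day 3); Deploy(day 3) before Build(day 4); Launch(day 2) before Plan(day 3); Refactor(day 1) != Deploy(day 3); Launch(day 2) != Build(day 4); Refactor=day 1 in [day 1,day 4]; Handover=day 2 in [day 2,day 6]; Plan=day 3 in [day 1,day 5]; Deploy=day 3 in [day 1,day 5]; Launch=day 2 in [day 2,day 6]; Build=day 4 in [day 2,day 6]; max 3 per day (cap 3).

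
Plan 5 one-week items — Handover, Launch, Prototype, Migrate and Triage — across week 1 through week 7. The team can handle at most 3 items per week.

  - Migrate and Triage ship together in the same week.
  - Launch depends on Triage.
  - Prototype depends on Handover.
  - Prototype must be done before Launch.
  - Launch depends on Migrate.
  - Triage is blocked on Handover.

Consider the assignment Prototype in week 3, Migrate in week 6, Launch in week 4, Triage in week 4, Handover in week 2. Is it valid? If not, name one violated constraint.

Invalid. Launch depends on Migrate.

Launch depends on Triage — violated.
Migrate and Triage ship together in the same week — violated.
Triage is blocked on Handover — holds.
The team can handle at most 3 items per week — holds.
Prototype must be done before Launch — holds.
Launch depends on Migrate — violated.
Prototype depends on Handover — holds.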